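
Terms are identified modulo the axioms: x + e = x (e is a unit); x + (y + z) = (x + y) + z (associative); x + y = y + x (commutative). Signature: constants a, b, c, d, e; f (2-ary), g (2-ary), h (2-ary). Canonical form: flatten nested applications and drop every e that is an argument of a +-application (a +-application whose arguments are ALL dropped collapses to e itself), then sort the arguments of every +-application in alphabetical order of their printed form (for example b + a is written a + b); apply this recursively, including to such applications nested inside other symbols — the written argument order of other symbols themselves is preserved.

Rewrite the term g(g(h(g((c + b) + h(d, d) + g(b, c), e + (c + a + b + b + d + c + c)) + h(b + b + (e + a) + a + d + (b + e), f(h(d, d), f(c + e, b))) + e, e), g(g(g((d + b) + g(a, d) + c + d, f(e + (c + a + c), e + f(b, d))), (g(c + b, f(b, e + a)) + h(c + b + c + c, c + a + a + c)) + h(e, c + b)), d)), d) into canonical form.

Answer: g(g(h(g(b + c + g(b, c) + h(d, d), a + b + b + c + c + c + d) + h(a + a + b + b + b + d, f(h(d, d), f(c, b))), e), g(g(g(b + c + d + d + g(a, d), f(a + c + c, f(b, d))), g(b + c, f(b, a)) + h(b + c + c + c, a + a + c + c) + h(e, b + c)), d)), d)

Derivation:
Descend into:  g((c + b) + h(d, d) + g(b, c), e + (c + a + b + b + d + c + c)) + h(b + b + (e + a) + a + d + (b + e), f(h(d, d), f(c + e, b))) + e
Canonicalize subterm:  g((c + b) + h(d, d) + g(b, c), e + (c + a + b + b + d + c + c))  →  g(b + c + g(b, c) + h(d, d), a + b + b + c + c + c + d)
Inside:  h(b + b + (e + a) + a + d + (b + e), f(h(d, d), f(c + e, b)))  →  h(a + a + b + b + b + d, f(h(d, d), f(c, b)))
Units out:  drop e
Sort arguments:  g(b + c + g(b, c) + h(d, d), a + b + b + c + c + c + d) + h(a + a + b + b + b + d, f(h(d, d), f(c, b)))
Rebuild:  g(g(h(g(b + c + g(b, c) + h(d, d), a + b + b + c + c + c + d) + h(a + a + b + b + b + d, f(h(d, d), f(c, b))), e), g(g(g(b + c + d + d + g(a, d), f(a + c + c, f(b, d))), g(b + c, f(b, a)) + h(b + c + c + c, a + a + c + c) + h(e, b + c)), d)), d)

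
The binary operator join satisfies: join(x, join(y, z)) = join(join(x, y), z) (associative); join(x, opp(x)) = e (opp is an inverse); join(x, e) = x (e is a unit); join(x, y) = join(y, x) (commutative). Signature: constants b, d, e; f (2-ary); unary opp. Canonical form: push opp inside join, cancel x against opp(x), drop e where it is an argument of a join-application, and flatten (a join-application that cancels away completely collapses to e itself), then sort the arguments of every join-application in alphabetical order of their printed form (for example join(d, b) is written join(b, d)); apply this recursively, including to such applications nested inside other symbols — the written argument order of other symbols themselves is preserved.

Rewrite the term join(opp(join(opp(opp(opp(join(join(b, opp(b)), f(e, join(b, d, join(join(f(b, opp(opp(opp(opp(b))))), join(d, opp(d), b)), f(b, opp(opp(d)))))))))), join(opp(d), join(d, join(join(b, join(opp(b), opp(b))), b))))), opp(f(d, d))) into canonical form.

Push opp inside:  distribute opp over join and collapse double opp
Cancel inverse pairs:  b cancels; d cancels
Collect terms:  join(f(e, join(b, b, d, f(b, b), f(b, d))), opp(f(d, d)))

Answer: join(f(e, join(b, b, d, f(b, b), f(b, d))), opp(f(d, d)))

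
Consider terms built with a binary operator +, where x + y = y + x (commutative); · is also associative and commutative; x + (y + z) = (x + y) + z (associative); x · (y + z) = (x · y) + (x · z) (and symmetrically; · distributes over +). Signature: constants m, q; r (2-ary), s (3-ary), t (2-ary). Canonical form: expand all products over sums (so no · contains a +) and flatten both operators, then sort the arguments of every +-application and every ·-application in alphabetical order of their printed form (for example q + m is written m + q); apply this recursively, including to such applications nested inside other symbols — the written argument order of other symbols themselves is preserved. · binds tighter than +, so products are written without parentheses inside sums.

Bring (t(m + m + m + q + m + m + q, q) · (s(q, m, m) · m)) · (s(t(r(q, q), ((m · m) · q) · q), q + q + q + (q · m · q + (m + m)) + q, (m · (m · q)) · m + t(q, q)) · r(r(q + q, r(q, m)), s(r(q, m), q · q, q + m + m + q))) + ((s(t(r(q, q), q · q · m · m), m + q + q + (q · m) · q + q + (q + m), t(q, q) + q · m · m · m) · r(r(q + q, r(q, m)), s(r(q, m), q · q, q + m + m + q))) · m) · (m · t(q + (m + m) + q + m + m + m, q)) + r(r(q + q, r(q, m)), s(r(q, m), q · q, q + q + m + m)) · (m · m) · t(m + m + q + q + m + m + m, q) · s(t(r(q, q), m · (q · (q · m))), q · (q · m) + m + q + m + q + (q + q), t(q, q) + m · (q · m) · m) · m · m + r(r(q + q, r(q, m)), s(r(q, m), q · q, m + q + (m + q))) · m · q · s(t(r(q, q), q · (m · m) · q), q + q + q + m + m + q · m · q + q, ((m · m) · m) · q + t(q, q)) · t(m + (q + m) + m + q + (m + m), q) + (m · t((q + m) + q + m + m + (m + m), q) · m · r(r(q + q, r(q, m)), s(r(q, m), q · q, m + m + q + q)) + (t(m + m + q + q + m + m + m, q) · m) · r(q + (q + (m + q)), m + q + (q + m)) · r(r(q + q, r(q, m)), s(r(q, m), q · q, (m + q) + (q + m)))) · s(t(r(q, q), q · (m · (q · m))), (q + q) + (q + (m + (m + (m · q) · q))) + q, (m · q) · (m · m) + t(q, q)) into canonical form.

Expand products over sums:  m · r(r(q + q, r(q, m)), s(r(q, m), q · q, m + m + q + q)) · s(q, m, m) · s(t(r(q, q), m · m · q · q), m + m + m · q · q + q + q + q + q, m · m · m · q + t(q, q)) · t(m + m + m + m + m + q + q, q) + m · m · r(r(q + q, r(q, m)), s(r(q, m), q · q, m + m + q + q)) · s(t(r(q, q), m · m · q · q), m + m + m · q · q + q + q + q + q, m · m · m · q + t(q, q)) · t(m + m + m + m + m + q + q, q) + m · m · m · m · r(r(q + q, r(q, m)), s(r(q, m), q · q, m + m + q + q)) · s(t(r(q, q), m · m · q · q), m + m + m · q · q + q + q + q + q, m · m · m · q + t(q, q)) · t(m + m + m + m + m + q + q, q) + m · q · r(r(q + q, r(q, m)), s(r(q, m), q · q, m + m + q + q)) · s(t(r(q, q), m · m · q · q), m + m + m · q · q + q + q + q + q, m · m · m · q + t(q, q)) · t(m + m + m + m + m + q + q, q) + m · m · r(r(q + q, r(q, m)), s(r(q, m), q · q, m + m + q + q)) · s(t(r(q, q), m · m · q · q), m + m + m · q · q + q + q + q + q, m · m · m · q + t(q, q)) · t(m + m + m + m + m + q + q, q) + m · r(m + q + q + q, m + m + q + q) · r(r(q + q, r(q, m)), s(r(q, m), q · q, m + m + q + q)) · s(t(r(q, q), m · m · q · q), m + m + m · q · q + q + q + q + q, m · m · m · q + t(q, q)) · t(m + m + m + m + m + q + q, q)
Sort arguments:  m · m · m · m · r(r(q + q, r(q, m)), s(r(q, m), q · q, m + m + q + q)) · s(t(r(q, q), m · m · q · q), m + m + m · q · q + q + q + q + q, m · m · m · q + t(q, q)) · t(m + m + m + m + m + q + q, q) + m · m · r(r(q + q, r(q, m)), s(r(q, m), q · q, m + m + q + q)) · s(t(r(q, q), m · m · q · q), m + m + m · q · q + q + q + q + q, m · m · m · q + t(q, q)) · t(m + m + m + m + m + q + q, q) + m · m · r(r(q + q, r(q, m)), s(r(q, m), q · q, m + m + q + q)) · s(t(r(q, q), m · m · q · q), m + m + m · q · q + q + q + q + q, m · m · m · q + t(q, q)) · t(m + m + m + m + m + q + q, q) + m · q · r(r(q + q, r(q, m)), s(r(q, m), q · q, m + m + q + q)) · s(t(r(q, q), m · m · q · q), m + m + m · q · q + q + q + q + q, m · m · m · q + t(q, q)) · t(m + m + m + m + m + q + q, q) + m · r(m + q + q + q, m + m + q + q) · r(r(q + q, r(q, m)), s(r(q, m), q · q, m + m + q + q)) · s(t(r(q, q), m · m · q · q), m + m + m · q · q + q + q + q + q, m · m · m · q + t(q, q)) · t(m + m + m + m + m + q + q, q) + m · r(r(q + q, r(q, m)), s(r(q, m), q · q, m + m + q + q)) · s(q, m, m) · s(t(r(q, q), m · m · q · q), m + m + m · q · q + q + q + q + q, m · m · m · q + t(q, q)) · t(m + m + m + m + m + q + q, q)

Answer: m · m · m · m · r(r(q + q, r(q, m)), s(r(q, m), q · q, m + m + q + q)) · s(t(r(q, q), m · m · q · q), m + m + m · q · q + q + q + q + q, m · m · m · q + t(q, q)) · t(m + m + m + m + m + q + q, q) + m · m · r(r(q + q, r(q, m)), s(r(q, m), q · q, m + m + q + q)) · s(t(r(q, q), m · m · q · q), m + m + m · q · q + q + q + q + q, m · m · m · q + t(q, q)) · t(m + m + m + m + m + q + q, q) + m · m · r(r(q + q, r(q, m)), s(r(q, m), q · q, m + m + q + q)) · s(t(r(q, q), m · m · q · q), m + m + m · q · q + q + q + q + q, m · m · m · q + t(q, q)) · t(m + m + m + m + m + q + q, q) + m · q · r(r(q + q, r(q, m)), s(r(q, m), q · q, m + m + q + q)) · s(t(r(q, q), m · m · q · q), m + m + m · q · q + q + q + q + q, m · m · m · q + t(q, q)) · t(m + m + m + m + m + q + q, q) + m · r(m + q + q + q, m + m + q + q) · r(r(q + q, r(q, m)), s(r(q, m), q · q, m + m + q + q)) · s(t(r(q, q), m · m · q · q), m + m + m · q · q + q + q + q + q, m · m · m · q + t(q, q)) · t(m + m + m + m + m + q + q, q) + m · r(r(q + q, r(q, m)), s(r(q, m), q · q, m + m + q + q)) · s(q, m, m) · s(t(r(q, q), m · m · q · q), m + m + m · q · q + q + q + q + q, m · m · m · q + t(q, q)) · t(m + m + m + m + m + q + q, q)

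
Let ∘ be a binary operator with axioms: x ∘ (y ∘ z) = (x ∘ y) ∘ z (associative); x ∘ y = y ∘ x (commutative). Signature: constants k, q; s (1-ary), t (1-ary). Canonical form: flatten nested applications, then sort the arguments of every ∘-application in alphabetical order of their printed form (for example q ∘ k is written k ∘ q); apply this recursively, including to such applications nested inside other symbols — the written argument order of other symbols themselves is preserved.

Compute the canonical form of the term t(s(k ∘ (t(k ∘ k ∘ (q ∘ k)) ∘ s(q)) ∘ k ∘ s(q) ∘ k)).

Answer: t(s(k ∘ k ∘ k ∘ s(q) ∘ s(q) ∘ t(k ∘ k ∘ k ∘ q)))

Derivation:
Descend into:  k ∘ (t(k ∘ k ∘ (q ∘ k)) ∘ s(q)) ∘ k ∘ s(q) ∘ k
Merge nested applications:  k ∘ t(k ∘ k ∘ (q ∘ k)) ∘ s(q) ∘ k ∘ s(q) ∘ k
Inside:  t(k ∘ k ∘ (q ∘ k))  →  t(k ∘ k ∘ k ∘ q)
Sort:  k ∘ k ∘ k ∘ s(q) ∘ s(q) ∘ t(k ∘ k ∘ k ∘ q)
Rebuild:  t(s(k ∘ k ∘ k ∘ s(q) ∘ s(q) ∘ t(k ∘ k ∘ k ∘ q)))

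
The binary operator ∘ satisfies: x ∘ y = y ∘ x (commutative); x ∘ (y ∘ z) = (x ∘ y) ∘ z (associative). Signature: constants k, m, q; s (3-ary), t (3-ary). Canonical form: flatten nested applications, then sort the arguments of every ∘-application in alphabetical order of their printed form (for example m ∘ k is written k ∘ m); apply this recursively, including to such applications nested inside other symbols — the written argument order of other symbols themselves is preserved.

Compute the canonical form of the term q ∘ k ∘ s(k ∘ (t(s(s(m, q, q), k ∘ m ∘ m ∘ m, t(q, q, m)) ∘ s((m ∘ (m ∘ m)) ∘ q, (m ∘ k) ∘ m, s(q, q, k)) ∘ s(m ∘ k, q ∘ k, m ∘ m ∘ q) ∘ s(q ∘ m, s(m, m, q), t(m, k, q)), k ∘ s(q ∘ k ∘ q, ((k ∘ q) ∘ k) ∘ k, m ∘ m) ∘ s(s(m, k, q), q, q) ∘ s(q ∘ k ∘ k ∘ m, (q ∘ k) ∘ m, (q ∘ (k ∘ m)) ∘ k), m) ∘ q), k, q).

Canonicalize subterm:  s(k ∘ (t(s(s(m, q, q), k ∘ m ∘ m ∘ m, t(q, q, m)) ∘ s((m ∘ (m ∘ m)) ∘ q, (m ∘ k) ∘ m, s(q, q, k)) ∘ s(m ∘ k, q ∘ k, m ∘ m ∘ q) ∘ s(q ∘ m, s(m, m, q), t(m, k, q)), k ∘ s(q ∘ k ∘ q, ((k ∘ q) ∘ k) ∘ k, m ∘ m) ∘ s(s(m, k, q), q, q) ∘ s(q ∘ k ∘ k ∘ m, (q ∘ k) ∘ m, (q ∘ (k ∘ m)) ∘ k), m) ∘ q), k, q)  →  s(k ∘ q ∘ t(s(k ∘ m, k ∘ q, m ∘ m ∘ q) ∘ s(m ∘ m ∘ m ∘ q, k ∘ m ∘ m, s(q, q, k)) ∘ s(m ∘ q, s(m, m, q), t(m, k, q)) ∘ s(s(m, q, q), k ∘ m ∘ m ∘ m, t(q, q, m)), k ∘ s(k ∘ k ∘ m ∘ q, k ∘ m ∘ q, k ∘ k ∘ m ∘ q) ∘ s(k ∘ q ∘ q, k ∘ k ∘ k ∘ q, m ∘ m) ∘ s(s(m, k, q), q, q), m), k, q)
Sort arguments:  k ∘ q ∘ s(k ∘ q ∘ t(s(k ∘ m, k ∘ q, m ∘ m ∘ q) ∘ s(m ∘ m ∘ m ∘ q, k ∘ m ∘ m, s(q, q, k)) ∘ s(m ∘ q, s(m, m, q), t(m, k, q)) ∘ s(s(m, q, q), k ∘ m ∘ m ∘ m, t(q, q, m)), k ∘ s(k ∘ k ∘ m ∘ q, k ∘ m ∘ q, k ∘ k ∘ m ∘ q) ∘ s(k ∘ q ∘ q, k ∘ k ∘ k ∘ q, m ∘ m) ∘ s(s(m, k, q), q, q), m), k, q)

Answer: k ∘ q ∘ s(k ∘ q ∘ t(s(k ∘ m, k ∘ q, m ∘ m ∘ q) ∘ s(m ∘ m ∘ m ∘ q, k ∘ m ∘ m, s(q, q, k)) ∘ s(m ∘ q, s(m, m, q), t(m, k, q)) ∘ s(s(m, q, q), k ∘ m ∘ m ∘ m, t(q, q, m)), k ∘ s(k ∘ k ∘ m ∘ q, k ∘ m ∘ q, k ∘ k ∘ m ∘ q) ∘ s(k ∘ q ∘ q, k ∘ k ∘ k ∘ q, m ∘ m) ∘ s(s(m, k, q), q, q), m), k, q)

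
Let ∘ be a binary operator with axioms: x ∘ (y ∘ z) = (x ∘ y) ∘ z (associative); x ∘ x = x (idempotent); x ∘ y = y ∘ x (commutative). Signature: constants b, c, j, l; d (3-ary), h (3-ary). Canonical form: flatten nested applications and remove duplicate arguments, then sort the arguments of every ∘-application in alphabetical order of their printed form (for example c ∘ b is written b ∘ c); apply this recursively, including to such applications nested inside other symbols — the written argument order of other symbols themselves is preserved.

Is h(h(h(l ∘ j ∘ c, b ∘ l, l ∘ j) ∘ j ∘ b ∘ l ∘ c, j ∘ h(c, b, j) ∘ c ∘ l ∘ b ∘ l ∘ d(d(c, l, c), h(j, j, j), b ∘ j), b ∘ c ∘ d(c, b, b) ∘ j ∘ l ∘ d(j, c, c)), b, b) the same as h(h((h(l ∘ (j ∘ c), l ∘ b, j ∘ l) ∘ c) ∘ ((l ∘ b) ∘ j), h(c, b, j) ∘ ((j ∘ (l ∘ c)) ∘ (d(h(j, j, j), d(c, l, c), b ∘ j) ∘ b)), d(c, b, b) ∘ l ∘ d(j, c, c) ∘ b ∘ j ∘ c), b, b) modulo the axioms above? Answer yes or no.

Left:  h(h(h(l ∘ j ∘ c, b ∘ l, l ∘ j) ∘ j ∘ b ∘ l ∘ c, j ∘ h(c, b, j) ∘ c ∘ l ∘ b ∘ l ∘ d(d(c, l, c), h(j, j, j), b ∘ j), b ∘ c ∘ d(c, b, b) ∘ j ∘ l ∘ d(j, c, c)), b, b)
  Focus inside:  j ∘ h(c, b, j) ∘ c ∘ l ∘ b ∘ l ∘ d(d(c, l, c), h(j, j, j), b ∘ j)
  Idempotence:  drop duplicate l
  Sort arguments:  b ∘ c ∘ d(d(c, l, c), h(j, j, j), b ∘ j) ∘ h(c, b, j) ∘ j ∘ l
  Rebuild:  h(h(b ∘ c ∘ h(c ∘ j ∘ l, b ∘ l, j ∘ l) ∘ j ∘ l, b ∘ c ∘ d(d(c, l, c), h(j, j, j), b ∘ j) ∘ h(c, b, j) ∘ j ∘ l, b ∘ c ∘ d(c, b, b) ∘ d(j, c, c) ∘ j ∘ l), b, b)
Right:  h(h((h(l ∘ (j ∘ c), l ∘ b, j ∘ l) ∘ c) ∘ ((l ∘ b) ∘ j), h(c, b, j) ∘ ((j ∘ (l ∘ c)) ∘ (d(h(j, j, j), d(c, l, c), b ∘ j) ∘ b)), d(c, b, b) ∘ l ∘ d(j, c, c) ∘ b ∘ j ∘ c), b, b)
  Work inside:  h(c, b, j) ∘ ((j ∘ (l ∘ c)) ∘ (d(h(j, j, j), d(c, l, c), b ∘ j) ∘ b))
  Merge nested applications:  h(c, b, j) ∘ j ∘ l ∘ c ∘ d(h(j, j, j), d(c, l, c), b ∘ j) ∘ b
  Sort:  b ∘ c ∘ d(h(j, j, j), d(c, l, c), b ∘ j) ∘ h(c, b, j) ∘ j ∘ l
  Rebuild:  h(h(b ∘ c ∘ h(c ∘ j ∘ l, b ∘ l, j ∘ l) ∘ j ∘ l, b ∘ c ∘ d(h(j, j, j), d(c, l, c), b ∘ j) ∘ h(c, b, j) ∘ j ∘ l, b ∘ c ∘ d(c, b, b) ∘ d(j, c, c) ∘ j ∘ l), b, b)

Answer: no — h(h(b ∘ c ∘ h(c ∘ j ∘ l, b ∘ l, j ∘ l) ∘ j ∘ l, b ∘ c ∘ d(d(c, l, c), h(j, j, j), b ∘ j) ∘ h(c, b, j) ∘ j ∘ l, b ∘ c ∘ d(c, b, b) ∘ d(j, c, c) ∘ j ∘ l), b, b) vs h(h(b ∘ c ∘ h(c ∘ j ∘ l, b ∘ l, j ∘ l) ∘ j ∘ l, b ∘ c ∘ d(h(j, j, j), d(c, l, c), b ∘ j) ∘ h(c, b, j) ∘ j ∘ l, b ∘ c ∘ d(c, b, b) ∘ d(j, c, c) ∘ j ∘ l), b, b)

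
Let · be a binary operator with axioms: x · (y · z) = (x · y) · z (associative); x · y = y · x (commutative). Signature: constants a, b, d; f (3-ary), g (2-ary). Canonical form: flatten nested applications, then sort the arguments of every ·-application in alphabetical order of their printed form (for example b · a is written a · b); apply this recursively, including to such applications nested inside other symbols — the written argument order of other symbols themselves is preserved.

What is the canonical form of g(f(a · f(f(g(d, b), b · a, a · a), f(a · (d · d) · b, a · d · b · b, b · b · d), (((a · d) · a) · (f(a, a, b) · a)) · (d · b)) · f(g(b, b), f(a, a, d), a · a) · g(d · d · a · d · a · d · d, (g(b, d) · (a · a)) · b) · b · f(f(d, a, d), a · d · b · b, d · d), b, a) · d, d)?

Answer: g(d · f(a · b · f(f(d, a, d), a · b · b · d, d · d) · f(f(g(d, b), a · b, a · a), f(a · b · d · d, a · b · b · d, b · b · d), a · a · a · b · d · d · f(a, a, b)) · f(g(b, b), f(a, a, d), a · a) · g(a · a · d · d · d · d · d, a · a · b · g(b, d)), b, a), d)

Derivation:
Work inside:  f(a · f(f(g(d, b), b · a, a · a), f(a · (d · d) · b, a · d · b · b, b · b · d), (((a · d) · a) · (f(a, a, b) · a)) · (d · b)) · f(g(b, b), f(a, a, d), a · a) · g(d · d · a · d · a · d · d, (g(b, d) · (a · a)) · b) · b · f(f(d, a, d), a · d · b · b, d · d), b, a) · d
Canonicalize subterm:  f(a · f(f(g(d, b), b · a, a · a), f(a · (d · d) · b, a · d · b · b, b · b · d), (((a · d) · a) · (f(a, a, b) · a)) · (d · b)) · f(g(b, b), f(a, a, d), a · a) · g(d · d · a · d · a · d · d, (g(b, d) · (a · a)) · b) · b · f(f(d, a, d), a · d · b · b, d · d), b, a)  →  f(a · b · f(f(d, a, d), a · b · b · d, d · d) · f(f(g(d, b), a · b, a · a), f(a · b · d · d, a · b · b · d, b · b · d), a · a · a · b · d · d · f(a, a, b)) · f(g(b, b), f(a, a, d), a · a) · g(a · a · d · d · d · d · d, a · a · b · g(b, d)), b, a)
Sort arguments:  d · f(a · b · f(f(d, a, d), a · b · b · d, d · d) · f(f(g(d, b), a · b, a · a), f(a · b · d · d, a · b · b · d, b · b · d), a · a · a · b · d · d · f(a, a, b)) · f(g(b, b), f(a, a, d), a · a) · g(a · a · d · d · d · d · d, a · a · b · g(b, d)), b, a)
Rebuild:  g(d · f(a · b · f(f(d, a, d), a · b · b · d, d · d) · f(f(g(d, b), a · b, a · a), f(a · b · d · d, a · b · b · d, b · b · d), a · a · a · b · d · d · f(a, a, b)) · f(g(b, b), f(a, a, d), a · a) · g(a · a · d · d · d · d · d, a · a · b · g(b, d)), b, a), d)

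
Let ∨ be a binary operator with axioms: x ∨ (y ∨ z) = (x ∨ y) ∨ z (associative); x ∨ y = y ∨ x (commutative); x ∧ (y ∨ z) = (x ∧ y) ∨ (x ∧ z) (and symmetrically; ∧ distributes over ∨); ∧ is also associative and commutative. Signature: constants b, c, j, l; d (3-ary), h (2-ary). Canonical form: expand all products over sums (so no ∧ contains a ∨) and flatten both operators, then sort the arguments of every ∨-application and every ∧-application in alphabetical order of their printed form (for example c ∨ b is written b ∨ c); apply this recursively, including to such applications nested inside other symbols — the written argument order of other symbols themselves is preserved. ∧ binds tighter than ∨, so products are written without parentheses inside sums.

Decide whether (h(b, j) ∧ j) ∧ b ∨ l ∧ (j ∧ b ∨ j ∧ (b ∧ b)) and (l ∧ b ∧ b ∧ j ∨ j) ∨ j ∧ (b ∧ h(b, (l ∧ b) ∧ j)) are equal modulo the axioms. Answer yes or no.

Left:  (h(b, j) ∧ j) ∧ b ∨ l ∧ (j ∧ b ∨ j ∧ (b ∧ b))
  Expand:  b ∧ h(b, j) ∧ j ∨ b ∧ j ∧ l ∨ b ∧ b ∧ j ∧ l
  Order the arguments:  b ∧ b ∧ j ∧ l ∨ b ∧ h(b, j) ∧ j ∨ b ∧ j ∧ l
Right:  (l ∧ b ∧ b ∧ j ∨ j) ∨ j ∧ (b ∧ h(b, (l ∧ b) ∧ j))
  Merge nested applications:  b ∧ b ∧ j ∧ l ∨ j ∨ b ∧ h(b, b ∧ j ∧ l) ∧ j
  Sort:  b ∧ b ∧ j ∧ l ∨ b ∧ h(b, b ∧ j ∧ l) ∧ j ∨ j

Answer: no — b ∧ b ∧ j ∧ l ∨ b ∧ h(b, j) ∧ j ∨ b ∧ j ∧ l vs b ∧ b ∧ j ∧ l ∨ b ∧ h(b, b ∧ j ∧ l) ∧ j ∨ j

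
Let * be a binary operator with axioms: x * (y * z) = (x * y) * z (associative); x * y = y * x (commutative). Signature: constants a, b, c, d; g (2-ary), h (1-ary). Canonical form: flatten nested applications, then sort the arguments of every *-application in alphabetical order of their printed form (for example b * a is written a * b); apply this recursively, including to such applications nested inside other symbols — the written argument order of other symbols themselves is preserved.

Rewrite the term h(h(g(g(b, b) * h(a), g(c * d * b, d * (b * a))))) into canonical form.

Descend into:  d * (b * a)
Merge nested applications:  d * b * a
Sort:  a * b * d
Rebuild:  h(h(g(g(b, b) * h(a), g(b * c * d, a * b * d))))

Answer: h(h(g(g(b, b) * h(a), g(b * c * d, a * b * d))))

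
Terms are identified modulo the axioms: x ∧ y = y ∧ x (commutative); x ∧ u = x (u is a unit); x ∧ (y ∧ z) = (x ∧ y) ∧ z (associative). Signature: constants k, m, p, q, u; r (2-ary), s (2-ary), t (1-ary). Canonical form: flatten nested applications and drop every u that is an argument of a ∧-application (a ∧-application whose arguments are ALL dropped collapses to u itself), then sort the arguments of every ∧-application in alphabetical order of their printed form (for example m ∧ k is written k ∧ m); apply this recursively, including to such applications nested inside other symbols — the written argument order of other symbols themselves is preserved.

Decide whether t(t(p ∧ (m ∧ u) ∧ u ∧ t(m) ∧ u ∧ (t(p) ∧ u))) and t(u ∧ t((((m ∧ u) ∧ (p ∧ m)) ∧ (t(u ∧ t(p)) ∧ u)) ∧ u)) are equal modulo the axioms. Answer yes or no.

Left:  t(t(p ∧ (m ∧ u) ∧ u ∧ t(m) ∧ u ∧ (t(p) ∧ u)))
  Descend into:  p ∧ (m ∧ u) ∧ u ∧ t(m) ∧ u ∧ (t(p) ∧ u)
  Flatten:  p ∧ m ∧ u ∧ u ∧ t(m) ∧ u ∧ t(p) ∧ u
  Unit:  drop u (×4)
  Order the arguments:  m ∧ p ∧ t(m) ∧ t(p)
  Rebuild:  t(t(m ∧ p ∧ t(m) ∧ t(p)))
Right:  t(u ∧ t((((m ∧ u) ∧ (p ∧ m)) ∧ (t(u ∧ t(p)) ∧ u)) ∧ u))
  Focus inside:  u ∧ t((((m ∧ u) ∧ (p ∧ m)) ∧ (t(u ∧ t(p)) ∧ u)) ∧ u)
  Inside:  t((((m ∧ u) ∧ (p ∧ m)) ∧ (t(u ∧ t(p)) ∧ u)) ∧ u)  →  t(m ∧ m ∧ p ∧ t(t(p)))
  Drop the unit:  drop u
  Sort arguments:  t(m ∧ m ∧ p ∧ t(t(p)))
  Reassemble:  t(t(m ∧ m ∧ p ∧ t(t(p))))

Answer: no — t(t(m ∧ p ∧ t(m) ∧ t(p))) vs t(t(m ∧ m ∧ p ∧ t(t(p))))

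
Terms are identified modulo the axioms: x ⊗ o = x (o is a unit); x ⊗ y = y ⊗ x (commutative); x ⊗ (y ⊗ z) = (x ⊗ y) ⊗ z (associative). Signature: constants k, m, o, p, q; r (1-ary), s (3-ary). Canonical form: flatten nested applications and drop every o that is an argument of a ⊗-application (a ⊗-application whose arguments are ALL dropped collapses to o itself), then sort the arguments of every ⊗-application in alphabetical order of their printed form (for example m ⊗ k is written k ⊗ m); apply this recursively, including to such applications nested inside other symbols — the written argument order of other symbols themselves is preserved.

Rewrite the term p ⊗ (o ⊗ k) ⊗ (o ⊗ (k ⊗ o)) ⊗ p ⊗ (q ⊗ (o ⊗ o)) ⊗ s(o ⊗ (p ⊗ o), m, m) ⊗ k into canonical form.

Answer: k ⊗ k ⊗ k ⊗ p ⊗ p ⊗ q ⊗ s(p, m, m)

Derivation:
Flatten:  p ⊗ o ⊗ k ⊗ o ⊗ k ⊗ o ⊗ p ⊗ q ⊗ o ⊗ o ⊗ s(o ⊗ (p ⊗ o), m, m) ⊗ k
Simplify inside:  s(o ⊗ (p ⊗ o), m, m)  →  s(p, m, m)
Drop the unit:  drop o (×5)
Order the arguments:  k ⊗ k ⊗ k ⊗ p ⊗ p ⊗ q ⊗ s(p, m, m)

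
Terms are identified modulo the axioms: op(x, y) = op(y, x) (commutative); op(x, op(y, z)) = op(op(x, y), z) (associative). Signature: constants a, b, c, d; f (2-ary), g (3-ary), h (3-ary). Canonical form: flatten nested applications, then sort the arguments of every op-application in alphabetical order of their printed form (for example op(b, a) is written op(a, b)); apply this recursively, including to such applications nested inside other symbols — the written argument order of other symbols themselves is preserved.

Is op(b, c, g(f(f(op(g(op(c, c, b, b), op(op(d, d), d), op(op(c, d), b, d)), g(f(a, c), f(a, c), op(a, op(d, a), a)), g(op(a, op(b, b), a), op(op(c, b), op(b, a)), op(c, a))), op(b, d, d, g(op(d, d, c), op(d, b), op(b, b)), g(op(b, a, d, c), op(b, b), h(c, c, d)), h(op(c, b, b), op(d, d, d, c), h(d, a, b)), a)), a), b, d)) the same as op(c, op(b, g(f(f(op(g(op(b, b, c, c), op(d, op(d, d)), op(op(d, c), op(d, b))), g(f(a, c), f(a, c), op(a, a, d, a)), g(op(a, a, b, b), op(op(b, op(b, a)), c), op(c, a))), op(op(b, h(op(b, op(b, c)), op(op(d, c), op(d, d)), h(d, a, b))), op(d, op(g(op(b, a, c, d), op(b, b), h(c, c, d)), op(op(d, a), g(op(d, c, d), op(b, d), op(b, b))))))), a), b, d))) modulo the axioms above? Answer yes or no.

Answer: yes — both canonical forms are op(b, c, g(f(f(op(g(f(a, c), f(a, c), op(a, a, a, d)), g(op(a, a, b, b), op(a, b, b, c), op(a, c)), g(op(b, b, c, c), op(d, d, d), op(b, c, d, d))), op(a, b, d, d, g(op(a, b, c, d), op(b, b), h(c, c, d)), g(op(c, d, d), op(b, d), op(b, b)), h(op(b, b, c), op(c, d, d, d), h(d, a, b)))), a), b, d))

Derivation:
Left:  op(b, c, g(f(f(op(g(op(c, c, b, b), op(op(d, d), d), op(op(c, d), b, d)), g(f(a, c), f(a, c), op(a, op(d, a), a)), g(op(a, op(b, b), a), op(op(c, b), op(b, a)), op(c, a))), op(b, d, d, g(op(d, d, c), op(d, b), op(b, b)), g(op(b, a, d, c), op(b, b), h(c, c, d)), h(op(c, b, b), op(d, d, d, c), h(d, a, b)), a)), a), b, d))
  Inside:  g(f(f(op(g(op(c, c, b, b), op(op(d, d), d), op(op(c, d), b, d)), g(f(a, c), f(a, c), op(a, op(d, a), a)), g(op(a, op(b, b), a), op(op(c, b), op(b, a)), op(c, a))), op(b, d, d, g(op(d, d, c), op(d, b), op(b, b)), g(op(b, a, d, c), op(b, b), h(c, c, d)), h(op(c, b, b), op(d, d, d, c), h(d, a, b)), a)), a), b, d)  →  g(f(f(op(g(f(a, c), f(a, c), op(a, a, a, d)), g(op(a, a, b, b), op(a, b, b, c), op(a, c)), g(op(b, b, c, c), op(d, d, d), op(b, c, d, d))), op(a, b, d, d, g(op(a, b, c, d), op(b, b), h(c, c, d)), g(op(c, d, d), op(b, d), op(b, b)), h(op(b, b, c), op(c, d, d, d), h(d, a, b)))), a), b, d)
  Order the arguments:  op(b, c, g(f(f(op(g(f(a, c), f(a, c), op(a, a, a, d)), g(op(a, a, b, b), op(a, b, b, c), op(a, c)), g(op(b, b, c, c), op(d, d, d), op(b, c, d, d))), op(a, b, d, d, g(op(a, b, c, d), op(b, b), h(c, c, d)), g(op(c, d, d), op(b, d), op(b, b)), h(op(b, b, c), op(c, d, d, d), h(d, a, b)))), a), b, d))
Right:  op(c, op(b, g(f(f(op(g(op(b, b, c, c), op(d, op(d, d)), op(op(d, c), op(d, b))), g(f(a, c), f(a, c), op(a, a, d, a)), g(op(a, a, b, b), op(op(b, op(b, a)), c), op(c, a))), op(op(b, h(op(b, op(b, c)), op(op(d, c), op(d, d)), h(d, a, b))), op(d, op(g(op(b, a, c, d), op(b, b), h(c, c, d)), op(op(d, a), g(op(d, c, d), op(b, d), op(b, b))))))), a), b, d)))
  Merge nested applications:  op(c, b, g(f(f(op(g(op(b, b, c, c), op(d, op(d, d)), op(op(d, c), op(d, b))), g(f(a, c), f(a, c), op(a, a, d, a)), g(op(a, a, b, b), op(op(b, op(b, a)), c), op(c, a))), op(op(b, h(op(b, op(b, c)), op(op(d, c), op(d, d)), h(d, a, b))), op(d, op(g(op(b, a, c, d), op(b, b), h(c, c, d)), op(op(d, a), g(op(d, c, d), op(b, d), op(b, b))))))), a), b, d))
  Simplify inside:  g(f(f(op(g(op(b, b, c, c), op(d, op(d, d)), op(op(d, c), op(d, b))), g(f(a, c), f(a, c), op(a, a, d, a)), g(op(a, a, b, b), op(op(b, op(b, a)), c), op(c, a))), op(op(b, h(op(b, op(b, c)), op(op(d, c), op(d, d)), h(d, a, b))), op(d, op(g(op(b, a, c, d), op(b, b), h(c, c, d)), op(op(d, a), g(op(d, c, d), op(b, d), op(b, b))))))), a), b, d)  →  g(f(f(op(g(f(a, c), f(a, c), op(a, a, a, d)), g(op(a, a, b, b), op(a, b, b, c), op(a, c)), g(op(b, b, c, c), op(d, d, d), op(b, c, d, d))), op(a, b, d, d, g(op(a, b, c, d), op(b, b), h(c, c, d)), g(op(c, d, d), op(b, d), op(b, b)), h(op(b, b, c), op(c, d, d, d), h(d, a, b)))), a), b, d)
  Sort:  op(b, c, g(f(f(op(g(f(a, c), f(a, c), op(a, a, a, d)), g(op(a, a, b, b), op(a, b, b, c), op(a, c)), g(op(b, b, c, c), op(d, d, d), op(b, c, d, d))), op(a, b, d, d, g(op(a, b, c, d), op(b, b), h(c, c, d)), g(op(c, d, d), op(b, d), op(b, b)), h(op(b, b, c), op(c, d, d, d), h(d, a, b)))), a), b, d))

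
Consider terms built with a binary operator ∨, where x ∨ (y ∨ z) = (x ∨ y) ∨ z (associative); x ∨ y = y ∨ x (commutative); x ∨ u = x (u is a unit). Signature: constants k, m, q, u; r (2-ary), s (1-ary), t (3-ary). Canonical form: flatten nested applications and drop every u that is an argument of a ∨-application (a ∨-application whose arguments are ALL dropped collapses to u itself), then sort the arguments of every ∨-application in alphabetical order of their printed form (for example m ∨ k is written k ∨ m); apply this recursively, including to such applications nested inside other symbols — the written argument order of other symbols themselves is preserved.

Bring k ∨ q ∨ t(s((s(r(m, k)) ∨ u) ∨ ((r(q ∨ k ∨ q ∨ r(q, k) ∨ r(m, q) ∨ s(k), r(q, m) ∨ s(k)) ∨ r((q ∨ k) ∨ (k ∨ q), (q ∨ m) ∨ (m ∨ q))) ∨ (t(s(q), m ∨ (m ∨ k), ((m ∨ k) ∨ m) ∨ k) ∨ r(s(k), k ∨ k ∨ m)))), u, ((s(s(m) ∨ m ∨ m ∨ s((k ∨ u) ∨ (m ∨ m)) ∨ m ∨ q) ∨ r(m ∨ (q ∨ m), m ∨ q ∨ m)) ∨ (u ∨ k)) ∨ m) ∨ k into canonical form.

Answer: k ∨ k ∨ q ∨ t(s(r(k ∨ k ∨ q ∨ q, m ∨ m ∨ q ∨ q) ∨ r(k ∨ q ∨ q ∨ r(m, q) ∨ r(q, k) ∨ s(k), r(q, m) ∨ s(k)) ∨ r(s(k), k ∨ k ∨ m) ∨ s(r(m, k)) ∨ t(s(q), k ∨ m ∨ m, k ∨ k ∨ m ∨ m)), u, k ∨ m ∨ r(m ∨ m ∨ q, m ∨ m ∨ q) ∨ s(m ∨ m ∨ m ∨ q ∨ s(k ∨ m ∨ m) ∨ s(m)))

Derivation:
Canonicalize subterm:  t(s((s(r(m, k)) ∨ u) ∨ ((r(q ∨ k ∨ q ∨ r(q, k) ∨ r(m, q) ∨ s(k), r(q, m) ∨ s(k)) ∨ r((q ∨ k) ∨ (k ∨ q), (q ∨ m) ∨ (m ∨ q))) ∨ (t(s(q), m ∨ (m ∨ k), ((m ∨ k) ∨ m) ∨ k) ∨ r(s(k), k ∨ k ∨ m)))), u, ((s(s(m) ∨ m ∨ m ∨ s((k ∨ u) ∨ (m ∨ m)) ∨ m ∨ q) ∨ r(m ∨ (q ∨ m), m ∨ q ∨ m)) ∨ (u ∨ k)) ∨ m)  →  t(s(r(k ∨ k ∨ q ∨ q, m ∨ m ∨ q ∨ q) ∨ r(k ∨ q ∨ q ∨ r(m, q) ∨ r(q, k) ∨ s(k), r(q, m) ∨ s(k)) ∨ r(s(k), k ∨ k ∨ m) ∨ s(r(m, k)) ∨ t(s(q), k ∨ m ∨ m, k ∨ k ∨ m ∨ m)), u, k ∨ m ∨ r(m ∨ m ∨ q, m ∨ m ∨ q) ∨ s(m ∨ m ∨ m ∨ q ∨ s(k ∨ m ∨ m) ∨ s(m)))
Sort arguments:  k ∨ k ∨ q ∨ t(s(r(k ∨ k ∨ q ∨ q, m ∨ m ∨ q ∨ q) ∨ r(k ∨ q ∨ q ∨ r(m, q) ∨ r(q, k) ∨ s(k), r(q, m) ∨ s(k)) ∨ r(s(k), k ∨ k ∨ m) ∨ s(r(m, k)) ∨ t(s(q), k ∨ m ∨ m, k ∨ k ∨ m ∨ m)), u, k ∨ m ∨ r(m ∨ m ∨ q, m ∨ m ∨ q) ∨ s(m ∨ m ∨ m ∨ q ∨ s(k ∨ m ∨ m) ∨ s(m)))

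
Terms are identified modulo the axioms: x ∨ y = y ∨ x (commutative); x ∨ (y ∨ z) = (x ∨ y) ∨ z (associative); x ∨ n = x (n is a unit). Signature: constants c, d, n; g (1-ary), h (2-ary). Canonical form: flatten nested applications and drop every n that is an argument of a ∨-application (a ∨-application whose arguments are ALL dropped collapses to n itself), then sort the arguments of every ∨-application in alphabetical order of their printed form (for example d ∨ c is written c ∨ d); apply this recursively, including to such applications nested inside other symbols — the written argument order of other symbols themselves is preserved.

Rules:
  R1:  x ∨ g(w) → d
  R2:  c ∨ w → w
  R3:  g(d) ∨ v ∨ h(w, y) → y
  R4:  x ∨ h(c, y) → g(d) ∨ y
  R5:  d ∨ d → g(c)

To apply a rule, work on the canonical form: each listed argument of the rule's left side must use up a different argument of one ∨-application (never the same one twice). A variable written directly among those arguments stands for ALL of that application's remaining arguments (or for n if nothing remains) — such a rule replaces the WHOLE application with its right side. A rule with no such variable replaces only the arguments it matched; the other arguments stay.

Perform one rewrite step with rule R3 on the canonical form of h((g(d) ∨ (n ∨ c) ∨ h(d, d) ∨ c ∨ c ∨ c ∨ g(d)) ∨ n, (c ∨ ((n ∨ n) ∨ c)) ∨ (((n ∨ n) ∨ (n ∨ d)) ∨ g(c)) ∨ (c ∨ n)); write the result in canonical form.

Answer: h(d, c ∨ c ∨ c ∨ d ∨ g(c))

Derivation:
Canonical form:  h(c ∨ c ∨ c ∨ c ∨ g(d) ∨ g(d) ∨ h(d, d), c ∨ c ∨ c ∨ d ∨ g(c))
Match R3:  consume g(d), h(d, d);  v := c ∨ c ∨ c ∨ c ∨ g(d), w := d, y := d
The extension variable absorbs all remaining arguments, so the whole application is rewritten.
New term:  h(d, c ∨ c ∨ c ∨ d ∨ g(c))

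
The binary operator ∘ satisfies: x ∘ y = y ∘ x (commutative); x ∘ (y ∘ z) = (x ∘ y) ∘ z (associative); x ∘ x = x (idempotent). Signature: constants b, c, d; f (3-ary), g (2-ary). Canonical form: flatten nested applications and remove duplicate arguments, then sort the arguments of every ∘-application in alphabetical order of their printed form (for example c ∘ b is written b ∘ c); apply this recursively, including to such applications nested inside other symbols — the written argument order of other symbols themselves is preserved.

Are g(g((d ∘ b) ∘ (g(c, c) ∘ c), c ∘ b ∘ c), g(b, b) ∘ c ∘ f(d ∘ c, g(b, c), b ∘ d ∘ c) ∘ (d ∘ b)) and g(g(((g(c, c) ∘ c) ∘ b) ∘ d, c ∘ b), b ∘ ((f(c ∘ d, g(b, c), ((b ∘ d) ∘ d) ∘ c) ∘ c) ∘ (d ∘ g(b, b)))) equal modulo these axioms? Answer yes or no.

Left:  g(g((d ∘ b) ∘ (g(c, c) ∘ c), c ∘ b ∘ c), g(b, b) ∘ c ∘ f(d ∘ c, g(b, c), b ∘ d ∘ c) ∘ (d ∘ b))
  Descend into:  g(b, b) ∘ c ∘ f(d ∘ c, g(b, c), b ∘ d ∘ c) ∘ (d ∘ b)
  Merge nested applications:  g(b, b) ∘ c ∘ f(d ∘ c, g(b, c), b ∘ d ∘ c) ∘ d ∘ b
  Simplify inside:  f(d ∘ c, g(b, c), b ∘ d ∘ c)  →  f(c ∘ d, g(b, c), b ∘ c ∘ d)
  Sort:  b ∘ c ∘ d ∘ f(c ∘ d, g(b, c), b ∘ c ∘ d) ∘ g(b, b)
  Reassemble:  g(g(b ∘ c ∘ d ∘ g(c, c), b ∘ c), b ∘ c ∘ d ∘ f(c ∘ d, g(b, c), b ∘ c ∘ d) ∘ g(b, b))
Right:  g(g(((g(c, c) ∘ c) ∘ b) ∘ d, c ∘ b), b ∘ ((f(c ∘ d, g(b, c), ((b ∘ d) ∘ d) ∘ c) ∘ c) ∘ (d ∘ g(b, b))))
  Descend into:  b ∘ ((f(c ∘ d, g(b, c), ((b ∘ d) ∘ d) ∘ c) ∘ c) ∘ (d ∘ g(b, b)))
  Merge nested applications:  b ∘ f(c ∘ d, g(b, c), ((b ∘ d) ∘ d) ∘ c) ∘ c ∘ d ∘ g(b, b)
  Inside:  f(c ∘ d, g(b, c), ((b ∘ d) ∘ d) ∘ c)  →  f(c ∘ d, g(b, c), b ∘ c ∘ d)
  Order the arguments:  b ∘ c ∘ d ∘ f(c ∘ d, g(b, c), b ∘ c ∘ d) ∘ g(b, b)
  Rebuild:  g(g(b ∘ c ∘ d ∘ g(c, c), b ∘ c), b ∘ c ∘ d ∘ f(c ∘ d, g(b, c), b ∘ c ∘ d) ∘ g(b, b))

Answer: yes — both canonical forms are g(g(b ∘ c ∘ d ∘ g(c, c), b ∘ c), b ∘ c ∘ d ∘ f(c ∘ d, g(b, c), b ∘ c ∘ d) ∘ g(b, b))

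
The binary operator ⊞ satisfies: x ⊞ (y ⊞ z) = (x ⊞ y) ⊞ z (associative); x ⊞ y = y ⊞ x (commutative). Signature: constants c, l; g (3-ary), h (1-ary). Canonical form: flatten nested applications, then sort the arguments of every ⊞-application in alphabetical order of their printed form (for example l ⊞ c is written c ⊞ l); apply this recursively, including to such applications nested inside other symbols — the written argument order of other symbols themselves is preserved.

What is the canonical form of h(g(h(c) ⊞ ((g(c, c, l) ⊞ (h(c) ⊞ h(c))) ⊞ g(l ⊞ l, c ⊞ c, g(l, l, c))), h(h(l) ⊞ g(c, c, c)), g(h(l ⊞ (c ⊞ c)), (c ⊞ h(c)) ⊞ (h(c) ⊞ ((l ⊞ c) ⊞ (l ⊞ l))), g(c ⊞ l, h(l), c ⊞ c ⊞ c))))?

Work inside:  h(c) ⊞ ((g(c, c, l) ⊞ (h(c) ⊞ h(c))) ⊞ g(l ⊞ l, c ⊞ c, g(l, l, c)))
Merge nested applications:  h(c) ⊞ g(c, c, l) ⊞ h(c) ⊞ h(c) ⊞ g(l ⊞ l, c ⊞ c, g(l, l, c))
Sort arguments:  g(c, c, l) ⊞ g(l ⊞ l, c ⊞ c, g(l, l, c)) ⊞ h(c) ⊞ h(c) ⊞ h(c)
Rebuild:  h(g(g(c, c, l) ⊞ g(l ⊞ l, c ⊞ c, g(l, l, c)) ⊞ h(c) ⊞ h(c) ⊞ h(c), h(g(c, c, c) ⊞ h(l)), g(h(c ⊞ c ⊞ l), c ⊞ c ⊞ h(c) ⊞ h(c) ⊞ l ⊞ l ⊞ l, g(c ⊞ l, h(l), c ⊞ c ⊞ c))))

Answer: h(g(g(c, c, l) ⊞ g(l ⊞ l, c ⊞ c, g(l, l, c)) ⊞ h(c) ⊞ h(c) ⊞ h(c), h(g(c, c, c) ⊞ h(l)), g(h(c ⊞ c ⊞ l), c ⊞ c ⊞ h(c) ⊞ h(c) ⊞ l ⊞ l ⊞ l, g(c ⊞ l, h(l), c ⊞ c ⊞ c))))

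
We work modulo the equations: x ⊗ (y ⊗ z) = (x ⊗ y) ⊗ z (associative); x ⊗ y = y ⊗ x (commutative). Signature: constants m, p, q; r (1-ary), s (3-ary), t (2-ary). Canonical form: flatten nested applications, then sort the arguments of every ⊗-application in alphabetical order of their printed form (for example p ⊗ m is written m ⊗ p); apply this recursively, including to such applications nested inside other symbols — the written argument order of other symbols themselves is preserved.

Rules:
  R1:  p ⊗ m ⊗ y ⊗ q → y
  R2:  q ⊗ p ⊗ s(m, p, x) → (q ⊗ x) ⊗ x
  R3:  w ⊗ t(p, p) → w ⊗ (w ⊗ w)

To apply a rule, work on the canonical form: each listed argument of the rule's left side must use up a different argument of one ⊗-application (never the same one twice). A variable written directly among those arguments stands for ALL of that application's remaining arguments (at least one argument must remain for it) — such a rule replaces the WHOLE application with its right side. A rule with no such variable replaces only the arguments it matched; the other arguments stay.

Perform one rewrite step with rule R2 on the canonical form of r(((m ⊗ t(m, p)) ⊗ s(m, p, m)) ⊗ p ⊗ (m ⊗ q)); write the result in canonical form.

Answer: r(m ⊗ m ⊗ m ⊗ m ⊗ q ⊗ t(m, p))

Derivation:
Canonical form:  r(m ⊗ m ⊗ p ⊗ q ⊗ s(m, p, m) ⊗ t(m, p))
Apply R2:  consuming p, q, s(m, p, m);  x := m
Result:  r(m ⊗ m ⊗ m ⊗ m ⊗ q ⊗ t(m, p))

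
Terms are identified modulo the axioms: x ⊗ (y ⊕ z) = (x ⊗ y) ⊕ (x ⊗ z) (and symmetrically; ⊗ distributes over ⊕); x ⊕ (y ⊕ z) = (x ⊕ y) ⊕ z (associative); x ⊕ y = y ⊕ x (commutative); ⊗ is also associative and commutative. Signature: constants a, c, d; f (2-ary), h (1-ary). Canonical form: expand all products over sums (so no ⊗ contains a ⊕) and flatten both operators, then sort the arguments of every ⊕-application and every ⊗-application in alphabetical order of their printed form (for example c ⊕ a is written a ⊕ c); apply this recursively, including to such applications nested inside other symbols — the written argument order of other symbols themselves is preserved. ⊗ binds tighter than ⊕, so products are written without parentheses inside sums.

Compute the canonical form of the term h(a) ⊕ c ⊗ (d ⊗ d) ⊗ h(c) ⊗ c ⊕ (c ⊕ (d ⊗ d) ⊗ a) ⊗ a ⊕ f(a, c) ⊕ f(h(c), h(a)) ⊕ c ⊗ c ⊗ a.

Expand:  h(a) ⊕ c ⊗ c ⊗ d ⊗ d ⊗ h(c) ⊕ a ⊗ c ⊕ a ⊗ a ⊗ d ⊗ d ⊕ f(a, c) ⊕ f(h(c), h(a)) ⊕ a ⊗ c ⊗ c
Sort:  a ⊗ a ⊗ d ⊗ d ⊕ a ⊗ c ⊕ a ⊗ c ⊗ c ⊕ c ⊗ c ⊗ d ⊗ d ⊗ h(c) ⊕ f(a, c) ⊕ f(h(c), h(a)) ⊕ h(a)

Answer: a ⊗ a ⊗ d ⊗ d ⊕ a ⊗ c ⊕ a ⊗ c ⊗ c ⊕ c ⊗ c ⊗ d ⊗ d ⊗ h(c) ⊕ f(a, c) ⊕ f(h(c), h(a)) ⊕ h(a)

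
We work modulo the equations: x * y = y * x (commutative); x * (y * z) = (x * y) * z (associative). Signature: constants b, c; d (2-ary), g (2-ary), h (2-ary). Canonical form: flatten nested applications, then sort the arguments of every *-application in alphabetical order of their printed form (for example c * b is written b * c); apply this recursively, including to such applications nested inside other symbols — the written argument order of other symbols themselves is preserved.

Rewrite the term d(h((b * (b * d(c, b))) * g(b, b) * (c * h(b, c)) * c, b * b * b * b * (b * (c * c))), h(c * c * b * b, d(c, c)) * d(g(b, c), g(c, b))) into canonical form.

Focus inside:  h(c * c * b * b, d(c, c)) * d(g(b, c), g(c, b))
Simplify inside:  h(c * c * b * b, d(c, c))  →  h(b * b * c * c, d(c, c))
Sort:  d(g(b, c), g(c, b)) * h(b * b * c * c, d(c, c))
Put back:  d(h(b * b * c * c * d(c, b) * g(b, b) * h(b, c), b * b * b * b * b * c * c), d(g(b, c), g(c, b)) * h(b * b * c * c, d(c, c)))

Answer: d(h(b * b * c * c * d(c, b) * g(b, b) * h(b, c), b * b * b * b * b * c * c), d(g(b, c), g(c, b)) * h(b * b * c * c, d(c, c)))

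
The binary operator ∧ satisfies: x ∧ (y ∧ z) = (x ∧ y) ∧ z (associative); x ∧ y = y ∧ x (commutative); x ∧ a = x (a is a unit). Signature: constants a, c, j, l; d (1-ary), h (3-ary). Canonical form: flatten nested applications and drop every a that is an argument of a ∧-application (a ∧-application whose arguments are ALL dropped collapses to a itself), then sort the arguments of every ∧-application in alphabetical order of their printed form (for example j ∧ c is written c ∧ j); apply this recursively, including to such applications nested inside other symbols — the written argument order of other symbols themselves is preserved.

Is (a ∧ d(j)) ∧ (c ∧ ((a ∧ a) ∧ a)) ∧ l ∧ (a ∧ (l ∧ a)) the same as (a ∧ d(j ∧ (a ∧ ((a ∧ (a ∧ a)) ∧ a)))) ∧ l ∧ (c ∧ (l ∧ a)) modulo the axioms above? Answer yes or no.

Left:  (a ∧ d(j)) ∧ (c ∧ ((a ∧ a) ∧ a)) ∧ l ∧ (a ∧ (l ∧ a))
  Flatten:  a ∧ d(j) ∧ c ∧ a ∧ a ∧ a ∧ l ∧ a ∧ l ∧ a
  Unit:  drop a (×6)
  Sort:  c ∧ d(j) ∧ l ∧ l
Right:  (a ∧ d(j ∧ (a ∧ ((a ∧ (a ∧ a)) ∧ a)))) ∧ l ∧ (c ∧ (l ∧ a))
  Merge nested applications:  a ∧ d(j ∧ (a ∧ ((a ∧ (a ∧ a)) ∧ a))) ∧ l ∧ c ∧ l ∧ a
  Canonicalize subterm:  d(j ∧ (a ∧ ((a ∧ (a ∧ a)) ∧ a)))  →  d(j)
  Unit:  drop a (×2)
  Order the arguments:  c ∧ d(j) ∧ l ∧ l

Answer: yes — both canonical forms are c ∧ d(j) ∧ l ∧ l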